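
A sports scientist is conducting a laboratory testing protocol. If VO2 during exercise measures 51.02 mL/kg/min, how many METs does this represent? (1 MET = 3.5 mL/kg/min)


METs = VO2 / 3.5 = 51.02 / 3.5 = 14.58

14.58 METs


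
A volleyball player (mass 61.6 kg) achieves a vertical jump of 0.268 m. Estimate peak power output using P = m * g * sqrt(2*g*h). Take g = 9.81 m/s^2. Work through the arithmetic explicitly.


2 * g * h = 2 * 9.81 * 0.268 = 5.25816
sqrt(5.25816) = 2.293068 m/s
P = 61.6 * 9.81 * 2.293068 = 1385.69 W

1385.69 W


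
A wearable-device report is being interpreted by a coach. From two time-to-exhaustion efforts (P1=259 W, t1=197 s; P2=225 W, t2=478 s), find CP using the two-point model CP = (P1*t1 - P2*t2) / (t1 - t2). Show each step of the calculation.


Work in trial 1 = 51023 J
Work in trial 2 = 107550 J
Delta work = -56527 J
Delta time = -281 s
CP = -56527 / -281 = 201.16 W

201.16 W


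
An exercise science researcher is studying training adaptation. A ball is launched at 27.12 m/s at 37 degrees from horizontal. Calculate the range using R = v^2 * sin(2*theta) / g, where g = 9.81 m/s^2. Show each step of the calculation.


sin(2 * 37) = sin(74) = 0.961262
v^2 = 27.12^2 = 735.4944
R = 735.4944 * 0.961262 / 9.81
= 72.07 m

72.07 m


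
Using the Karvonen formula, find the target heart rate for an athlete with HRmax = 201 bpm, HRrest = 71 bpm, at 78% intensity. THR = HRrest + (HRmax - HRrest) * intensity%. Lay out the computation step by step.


HRR = 201 - 71 = 130
THR = 71 + 130 * 0.78
= 71 + 101.4
= 172.4 bpm

172.4 bpm


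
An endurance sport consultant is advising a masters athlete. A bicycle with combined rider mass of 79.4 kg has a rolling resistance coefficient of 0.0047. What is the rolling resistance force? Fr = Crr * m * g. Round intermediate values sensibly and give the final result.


Fr = 0.0047 * 79.4 * 9.81
= 0.37318 * 9.81
= 3.661 N

3.661 N


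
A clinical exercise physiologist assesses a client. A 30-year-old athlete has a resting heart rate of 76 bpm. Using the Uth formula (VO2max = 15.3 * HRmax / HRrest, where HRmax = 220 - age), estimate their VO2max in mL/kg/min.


HRmax = 220 - 30 = 190 bpm
Ratio = HRmax / HRrest = 190 / 76 = 2.5
VO2max = 15.3 * 2.5 = 38.25 mL/kg/min

38.25 mL/kg/min


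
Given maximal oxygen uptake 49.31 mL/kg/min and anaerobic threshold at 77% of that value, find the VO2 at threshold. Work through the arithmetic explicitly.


Percentage as decimal = 0.77
VO2 at AT = 49.31 * 0.77 = 37.97 mL/kg/min

37.97 mL/kg/min


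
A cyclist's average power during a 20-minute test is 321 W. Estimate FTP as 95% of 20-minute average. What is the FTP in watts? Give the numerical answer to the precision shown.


FTP = 20-min power * 0.95
= 321 * 0.95
= 304.95 W

304.95 W


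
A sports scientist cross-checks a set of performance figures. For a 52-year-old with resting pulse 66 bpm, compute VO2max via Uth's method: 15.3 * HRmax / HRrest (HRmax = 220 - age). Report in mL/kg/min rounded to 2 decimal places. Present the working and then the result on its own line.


Step 1: HRmax = 220 - 52 = 168 bpm
Step 2: Ratio = 168 / 66 = 2.5455
Step 3: VO2max = 15.3 * 2.5455 = 38.95 mL/kg/min

38.95 mL/kg/min


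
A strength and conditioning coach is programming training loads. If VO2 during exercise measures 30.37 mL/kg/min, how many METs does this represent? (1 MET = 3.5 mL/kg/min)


METs = VO2 / 3.5 = 30.37 / 3.5 = 8.68

8.68 METs


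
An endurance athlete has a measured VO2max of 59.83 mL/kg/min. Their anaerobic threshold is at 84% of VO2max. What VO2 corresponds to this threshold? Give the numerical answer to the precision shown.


Anaerobic threshold VO2 = VO2max * 84%
= 59.83 * 0.84
= 50.26 mL/kg/min

50.26 mL/kg/min


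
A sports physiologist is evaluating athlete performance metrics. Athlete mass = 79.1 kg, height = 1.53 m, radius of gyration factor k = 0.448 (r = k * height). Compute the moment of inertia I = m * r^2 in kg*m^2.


r = k * height = 0.448 * 1.53 = 0.68544 m
r^2 = 0.68544^2 = 0.469828
I = 79.1 * 0.469828 = 37.163 kg*m^2

37.163 kg*m^2


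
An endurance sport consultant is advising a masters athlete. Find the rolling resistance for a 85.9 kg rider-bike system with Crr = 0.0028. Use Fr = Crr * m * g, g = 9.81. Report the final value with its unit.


m * g = 85.9 * 9.81 = 842.679 N
Fr = 0.0028 * 842.679 = 2.36 N

2.36 N


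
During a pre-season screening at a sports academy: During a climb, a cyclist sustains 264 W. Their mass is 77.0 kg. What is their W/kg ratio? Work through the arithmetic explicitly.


Power-to-weight = 264 W / 77.0 kg
= 3.429 W/kg

3.429 W/kg


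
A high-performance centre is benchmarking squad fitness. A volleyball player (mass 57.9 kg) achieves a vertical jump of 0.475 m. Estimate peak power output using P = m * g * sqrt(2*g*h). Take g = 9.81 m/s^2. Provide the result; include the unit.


2 * g * h = 2 * 9.81 * 0.475 = 9.3195
sqrt(9.3195) = 3.052786 m/s
P = 57.9 * 9.81 * 3.052786 = 1733.98 W

1733.98 W


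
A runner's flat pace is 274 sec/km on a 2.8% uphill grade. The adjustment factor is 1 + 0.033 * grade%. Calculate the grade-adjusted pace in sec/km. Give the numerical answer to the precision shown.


Factor = 1 + 0.033 * 2.8 = 1.0924
Adjusted pace = 274 * 1.0924
= 299.32 sec/km

299.32 s/km


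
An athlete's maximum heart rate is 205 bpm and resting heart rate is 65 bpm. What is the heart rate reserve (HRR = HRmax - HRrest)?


HRR = HRmax - HRrest
= 205 - 65
= 140 bpm

140 bpm


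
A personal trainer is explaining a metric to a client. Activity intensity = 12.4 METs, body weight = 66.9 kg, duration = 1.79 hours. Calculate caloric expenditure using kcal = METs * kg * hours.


kcal = 12.4 * 66.9 * 1.79
= 829.56 * 1.79
= 1484.91 kcal

1484.91 kcal


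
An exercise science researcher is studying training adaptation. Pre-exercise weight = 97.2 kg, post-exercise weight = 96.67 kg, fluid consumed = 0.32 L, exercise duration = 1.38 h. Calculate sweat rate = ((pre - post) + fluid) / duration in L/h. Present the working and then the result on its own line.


Weight loss = 97.2 - 96.67 = 0.53 kg (approx L)
Total sweat = 0.53 + 0.32 = 0.85 L
Sweat rate = 0.85 / 1.38 = 0.616 L/h

0.616 L/h


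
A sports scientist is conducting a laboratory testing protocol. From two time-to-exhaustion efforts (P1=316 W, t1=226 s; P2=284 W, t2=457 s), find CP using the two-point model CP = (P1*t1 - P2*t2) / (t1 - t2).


Work in trial 1 = 71416 J
Work in trial 2 = 129788 J
Delta work = -58372 J
Delta time = -231 s
CP = -58372 / -231 = 252.69 W

252.69 W


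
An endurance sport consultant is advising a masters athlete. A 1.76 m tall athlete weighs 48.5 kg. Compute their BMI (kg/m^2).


height^2 = 3.0976 m^2
BMI = 48.5 / 3.0976 = 15.66 kg/m^2

15.66 kg/m^2


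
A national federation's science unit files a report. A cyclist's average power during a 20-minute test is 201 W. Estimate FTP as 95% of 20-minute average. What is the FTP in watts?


FTP = 20-min power * 0.95
= 201 * 0.95
= 190.95 W

190.95 W


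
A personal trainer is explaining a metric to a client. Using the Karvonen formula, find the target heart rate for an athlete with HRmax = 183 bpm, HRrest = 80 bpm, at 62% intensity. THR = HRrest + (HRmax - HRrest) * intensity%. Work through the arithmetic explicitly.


HRR = 183 - 80 = 103
THR = 80 + 103 * 0.62
= 80 + 63.86
= 143.86 bpm

143.86 bpm


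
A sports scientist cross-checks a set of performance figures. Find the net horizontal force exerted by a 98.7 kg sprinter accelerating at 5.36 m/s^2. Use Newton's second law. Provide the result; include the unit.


Newton's second law: F = m * a
F = 98.7 * 5.36 = 529.03 N

529.03 N


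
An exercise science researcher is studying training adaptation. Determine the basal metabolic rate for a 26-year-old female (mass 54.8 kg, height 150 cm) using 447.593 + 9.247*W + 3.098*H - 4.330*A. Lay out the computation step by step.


BMR = 447.593 + 9.247*54.8 + 3.098*150 - 4.330*26
= 1306.45 kcal/day

1306.45 kcal/day


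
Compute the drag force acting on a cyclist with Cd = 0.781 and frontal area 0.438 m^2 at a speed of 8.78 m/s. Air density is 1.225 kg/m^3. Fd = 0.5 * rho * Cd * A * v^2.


Step 1: v^2 = 77.0884
Step 2: Fd = 0.5 * 1.225 * 0.781 * 0.438 * 77.0884
= 16.152 N

16.152 N


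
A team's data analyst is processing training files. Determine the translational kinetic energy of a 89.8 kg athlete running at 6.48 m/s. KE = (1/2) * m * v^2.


KE = 0.5 * m * v^2
= 0.5 * 89.8 * 6.48^2
= 0.5 * 89.8 * 41.9904
= 1885.37 J

1885.37 J


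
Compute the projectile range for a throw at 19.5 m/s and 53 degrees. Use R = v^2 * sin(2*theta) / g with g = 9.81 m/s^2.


Two times the angle = 106 degrees
sin(106) = 0.961262
R = 380.25 * 0.961262 / 9.81 = 37.26 m

37.26 m


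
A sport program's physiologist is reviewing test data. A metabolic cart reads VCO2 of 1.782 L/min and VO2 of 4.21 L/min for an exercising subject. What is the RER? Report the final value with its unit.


RER = VCO2 / VO2 = 1.782 / 4.21 = 0.4233

0.4233


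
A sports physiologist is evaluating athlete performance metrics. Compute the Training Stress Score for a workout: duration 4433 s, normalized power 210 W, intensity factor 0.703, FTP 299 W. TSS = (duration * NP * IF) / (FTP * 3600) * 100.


Product = 4433 * 210 * 0.703 = 654443.79
Base = 299 * 3600 = 1076400
TSS = 654443.79 / 1076400 * 100 = 60.8

60.8 TSS


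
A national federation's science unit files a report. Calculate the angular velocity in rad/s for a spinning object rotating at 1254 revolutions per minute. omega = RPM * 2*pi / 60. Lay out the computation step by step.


omega = RPM * 2*pi / 60
= 1254 * 6.28318531 / 60
= 131.319 rad/s

131.319 rad/s


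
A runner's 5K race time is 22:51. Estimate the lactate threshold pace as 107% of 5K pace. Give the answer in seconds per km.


Total race time = 22*60 + 51 = 1371 seconds
5K pace = 1371 / 5 = 274.2 sec/km
LT pace = 274.2 * 1.07 = 293.39 sec/km

293.39 s/km


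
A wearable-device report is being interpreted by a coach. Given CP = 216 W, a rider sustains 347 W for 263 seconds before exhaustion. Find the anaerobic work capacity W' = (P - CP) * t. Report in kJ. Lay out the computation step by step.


Excess power = 347 - 216 = 131 W
Work above CP = 131 * 263 = 34453 J
W' = 34.453 kJ

34.453 kJ


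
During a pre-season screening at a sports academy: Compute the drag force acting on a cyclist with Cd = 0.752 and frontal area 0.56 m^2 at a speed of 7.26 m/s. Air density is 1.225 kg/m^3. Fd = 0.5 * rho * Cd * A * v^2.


Step 1: v^2 = 52.7076
Step 2: Fd = 0.5 * 1.225 * 0.752 * 0.56 * 52.7076
= 13.595 N

13.595 N


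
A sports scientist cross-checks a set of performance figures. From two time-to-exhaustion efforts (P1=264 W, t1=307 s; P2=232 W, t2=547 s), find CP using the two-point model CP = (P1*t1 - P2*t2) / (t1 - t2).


Work in trial 1 = 81048 J
Work in trial 2 = 126904 J
Delta work = -45856 J
Delta time = -240 s
CP = -45856 / -240 = 191.07 W

191.07 W


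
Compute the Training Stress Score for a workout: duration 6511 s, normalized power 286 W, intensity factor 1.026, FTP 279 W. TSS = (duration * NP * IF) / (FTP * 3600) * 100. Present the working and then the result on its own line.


Product = 6511 * 286 * 1.026 = 1910561.796
Base = 279 * 3600 = 1004400
TSS = 1910561.796 / 1004400 * 100 = 190.22

190.22 TSS


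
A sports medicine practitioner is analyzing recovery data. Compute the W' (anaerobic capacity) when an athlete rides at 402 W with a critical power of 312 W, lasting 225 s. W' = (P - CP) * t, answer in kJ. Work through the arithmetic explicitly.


Above-CP power = 90 W
Duration = 225 s
W' = 90 * 225 = 20250 J
Convert: 20250 / 1000 = 20.25 kJ

20.25 kJ


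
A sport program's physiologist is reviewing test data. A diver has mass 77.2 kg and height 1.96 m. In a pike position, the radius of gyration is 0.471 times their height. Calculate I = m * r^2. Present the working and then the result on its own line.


r = 0.471 * 1.96 = 0.92316 m
I = m * r^2 = 77.2 * 0.852224 = 65.792 kg*m^2

65.792 kg*m^2


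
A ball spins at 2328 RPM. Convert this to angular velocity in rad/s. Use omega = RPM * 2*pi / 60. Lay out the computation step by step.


omega = 2328 * 2 * pi / 60
= 2328 * 6.28318531 / 60
= 14627.255 / 60
= 243.788 rad/s

243.788 rad/s


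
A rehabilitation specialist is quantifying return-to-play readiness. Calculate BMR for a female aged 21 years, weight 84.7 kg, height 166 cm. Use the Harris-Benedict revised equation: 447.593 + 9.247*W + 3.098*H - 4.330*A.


Substituting values:
W term = 9.247 * 84.7 = 783.2209
H term = 3.098 * 166 = 514.268
A term = 4.330 * 21 = 90.93
BMR = 1654.15 kcal/day

1654.15 kcal/day


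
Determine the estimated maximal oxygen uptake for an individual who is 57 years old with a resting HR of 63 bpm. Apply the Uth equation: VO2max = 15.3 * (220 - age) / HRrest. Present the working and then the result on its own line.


HRmax = 220 - 57 = 163
VO2max = 15.3 * (163 / 63)
= 15.3 * 2.5873
= 39.59 mL/kg/min

39.59 mL/kg/min


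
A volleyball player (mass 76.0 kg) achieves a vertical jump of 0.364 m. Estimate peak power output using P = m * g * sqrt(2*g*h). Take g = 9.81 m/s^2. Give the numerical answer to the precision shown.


2 * g * h = 2 * 9.81 * 0.364 = 7.14168
sqrt(7.14168) = 2.672392 m/s
P = 76.0 * 9.81 * 2.672392 = 1992.43 W

1992.43 W


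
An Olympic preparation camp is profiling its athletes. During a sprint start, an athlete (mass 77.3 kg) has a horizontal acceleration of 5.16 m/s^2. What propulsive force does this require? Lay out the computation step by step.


Propulsive force = mass * acceleration
= 77.3 kg * 5.16 m/s^2
= 398.87 N

398.87 N


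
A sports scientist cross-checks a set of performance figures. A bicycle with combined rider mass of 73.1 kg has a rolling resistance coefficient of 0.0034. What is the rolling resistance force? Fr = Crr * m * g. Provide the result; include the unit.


Fr = 0.0034 * 73.1 * 9.81
= 0.24854 * 9.81
= 2.438 N

2.438 N


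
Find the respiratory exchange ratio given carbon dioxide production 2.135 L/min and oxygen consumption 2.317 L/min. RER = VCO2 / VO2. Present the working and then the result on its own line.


VCO2 = 2.135 L/min
VO2 = 2.317 L/min
RER = 2.135 / 2.317 = 0.9215

0.9215


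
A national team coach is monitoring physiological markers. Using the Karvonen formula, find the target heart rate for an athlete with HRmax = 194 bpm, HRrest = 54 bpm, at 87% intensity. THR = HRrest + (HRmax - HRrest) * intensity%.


HRR = 194 - 54 = 140
THR = 54 + 140 * 0.87
= 54 + 121.8
= 175.8 bpm

175.8 bpm


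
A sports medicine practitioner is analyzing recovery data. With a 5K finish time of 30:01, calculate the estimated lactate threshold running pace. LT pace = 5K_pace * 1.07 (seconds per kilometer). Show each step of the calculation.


Race duration = 1801 s for 5 km
Average pace = 1801 / 5 = 360.2 s/km
LT pace = 360.2 * 1.07
= 385.41 s/km

385.41 s/km


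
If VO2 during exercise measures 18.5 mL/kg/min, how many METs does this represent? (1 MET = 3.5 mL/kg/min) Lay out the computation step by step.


METs = VO2 / 3.5 = 18.5 / 3.5 = 5.29

5.29 METs


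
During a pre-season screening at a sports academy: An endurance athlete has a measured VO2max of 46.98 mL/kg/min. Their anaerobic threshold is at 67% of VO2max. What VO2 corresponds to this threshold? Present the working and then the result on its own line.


Anaerobic threshold VO2 = VO2max * 67%
= 46.98 * 0.67
= 31.48 mL/kg/min

31.48 mL/kg/min


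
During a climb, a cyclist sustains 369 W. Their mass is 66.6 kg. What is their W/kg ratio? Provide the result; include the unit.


Power-to-weight = 369 W / 66.6 kg
= 5.541 W/kg

5.541 W/kg


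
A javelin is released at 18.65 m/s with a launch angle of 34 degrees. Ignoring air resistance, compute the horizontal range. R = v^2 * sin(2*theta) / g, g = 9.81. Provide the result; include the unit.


Launch speed squared = 347.8225
sin(2 * 34 deg) = 0.927184
Range = 347.8225 * 0.927184 / 9.81
= 32.874 m

32.874 m


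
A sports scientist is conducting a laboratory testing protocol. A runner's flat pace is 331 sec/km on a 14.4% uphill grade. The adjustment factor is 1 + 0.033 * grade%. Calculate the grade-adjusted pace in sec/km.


Factor = 1 + 0.033 * 14.4 = 1.4752
Adjusted pace = 331 * 1.4752
= 488.29 sec/km

488.29 s/km


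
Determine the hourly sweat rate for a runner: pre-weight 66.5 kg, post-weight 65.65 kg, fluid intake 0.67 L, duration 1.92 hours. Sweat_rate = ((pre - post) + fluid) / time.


Mass lost = 66.5 - 65.65 = 0.85 kg
Add fluid consumed: 0.85 + 0.67 = 1.52 L total sweat
Sweat rate = 1.52 / 1.92 = 0.792 L/h

0.792 L/h


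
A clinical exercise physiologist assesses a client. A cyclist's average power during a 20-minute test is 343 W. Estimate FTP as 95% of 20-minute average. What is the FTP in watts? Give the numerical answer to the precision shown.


FTP = 20-min power * 0.95
= 343 * 0.95
= 325.85 W

325.85 W


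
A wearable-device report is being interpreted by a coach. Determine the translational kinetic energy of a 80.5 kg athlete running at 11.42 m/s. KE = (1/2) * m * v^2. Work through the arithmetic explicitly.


KE = 0.5 * m * v^2
= 0.5 * 80.5 * 11.42^2
= 0.5 * 80.5 * 130.4164
= 5249.26 J

5249.26 J


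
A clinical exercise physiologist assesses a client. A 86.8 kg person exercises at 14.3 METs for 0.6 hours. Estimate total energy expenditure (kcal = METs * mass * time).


Energy = METs * mass(kg) * time(h)
= 14.3 * 86.8 * 0.6
= 744.74 kcal

744.74 kcal


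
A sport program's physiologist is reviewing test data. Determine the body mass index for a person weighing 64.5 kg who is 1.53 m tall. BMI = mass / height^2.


BMI = mass / height^2
= 64.5 / 1.53^2
= 64.5 / 2.3409
= 27.55 kg/m^2

27.55 kg/m^2


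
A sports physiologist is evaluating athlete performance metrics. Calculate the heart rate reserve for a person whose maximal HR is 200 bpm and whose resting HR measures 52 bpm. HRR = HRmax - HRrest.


HRmax = 200 bpm
HRrest = 52 bpm
HRR = 200 - 52 = 148 bpm

148 bpm


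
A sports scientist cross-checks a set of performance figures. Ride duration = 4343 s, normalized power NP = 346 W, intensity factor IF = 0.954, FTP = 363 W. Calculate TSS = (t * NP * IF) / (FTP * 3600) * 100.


Numerator = 4343 * 346 * 0.954 = 1433554.812
Denominator = 363 * 3600 = 1306800
TSS = 1433554.812 / 1306800 * 100
= 109.7

109.7 TSS


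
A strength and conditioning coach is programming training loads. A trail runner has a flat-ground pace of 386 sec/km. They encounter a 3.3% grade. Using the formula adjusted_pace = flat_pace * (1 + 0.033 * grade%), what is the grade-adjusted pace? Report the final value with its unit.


Grade factor = 1 + 0.033 * 3.3 = 1.1089
Adjusted = 386 * 1.1089 = 428.04 sec/km

428.04 s/km


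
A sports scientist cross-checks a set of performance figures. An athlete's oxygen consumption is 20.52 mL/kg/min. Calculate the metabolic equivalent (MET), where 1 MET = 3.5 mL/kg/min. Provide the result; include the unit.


MET = VO2 / 3.5
= 20.52 / 3.5
= 5.86 METs

5.86 METs


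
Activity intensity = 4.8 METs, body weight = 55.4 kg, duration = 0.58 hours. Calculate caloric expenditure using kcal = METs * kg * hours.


kcal = 4.8 * 55.4 * 0.58
= 265.92 * 0.58
= 154.23 kcal

154.23 kcal


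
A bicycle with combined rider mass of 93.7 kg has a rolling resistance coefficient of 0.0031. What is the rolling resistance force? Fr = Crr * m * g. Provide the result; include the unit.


Fr = 0.0031 * 93.7 * 9.81
= 0.29047 * 9.81
= 2.85 N

2.85 N


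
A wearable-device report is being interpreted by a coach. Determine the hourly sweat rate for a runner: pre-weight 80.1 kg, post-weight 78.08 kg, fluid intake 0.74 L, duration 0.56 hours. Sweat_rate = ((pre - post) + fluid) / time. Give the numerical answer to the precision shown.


Mass lost = 80.1 - 78.08 = 2.02 kg
Add fluid consumed: 2.02 + 0.74 = 2.76 L total sweat
Sweat rate = 2.76 / 0.56 = 4.929 L/h

4.929 L/h


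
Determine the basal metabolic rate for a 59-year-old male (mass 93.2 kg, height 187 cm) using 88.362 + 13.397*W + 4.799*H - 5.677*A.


BMR = 88.362 + 13.397*93.2 + 4.799*187 - 5.677*59
= 1899.43 kcal/day

1899.43 kcal/day


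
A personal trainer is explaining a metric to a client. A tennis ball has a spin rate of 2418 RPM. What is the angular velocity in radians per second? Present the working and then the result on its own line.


Convert RPM to rad/s: multiply by 2*pi and divide by 60
omega = 2418 * 2 * pi / 60
= 253.212 rad/s

253.212 rad/s


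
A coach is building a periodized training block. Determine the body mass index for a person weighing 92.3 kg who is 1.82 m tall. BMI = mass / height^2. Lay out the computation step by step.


BMI = mass / height^2
= 92.3 / 1.82^2
= 92.3 / 3.3124
= 27.86 kg/m^2

27.86 kg/m^2


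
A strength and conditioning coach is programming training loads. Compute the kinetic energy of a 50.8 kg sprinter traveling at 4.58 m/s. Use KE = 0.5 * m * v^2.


Velocity squared = 20.9764
KE = 0.5 * 50.8 * 20.9764 = 532.8 J

532.8 J


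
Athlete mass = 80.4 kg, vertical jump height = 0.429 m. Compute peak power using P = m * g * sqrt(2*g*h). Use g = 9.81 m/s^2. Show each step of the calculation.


sqrt(2 * 9.81 * 0.429) = sqrt(8.41698) = 2.901203 m/s
P = 80.4 * 9.81 * 2.901203
= 2288.25 W

2288.25 W


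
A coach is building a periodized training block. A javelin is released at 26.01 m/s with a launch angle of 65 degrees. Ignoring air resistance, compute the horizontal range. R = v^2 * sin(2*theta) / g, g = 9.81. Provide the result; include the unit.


Launch speed squared = 676.5201
sin(2 * 65 deg) = 0.766044
Range = 676.5201 * 0.766044 / 9.81
= 52.828 m

52.828 m


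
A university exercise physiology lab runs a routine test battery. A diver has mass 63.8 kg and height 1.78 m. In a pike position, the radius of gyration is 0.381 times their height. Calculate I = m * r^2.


r = 0.381 * 1.78 = 0.67818 m
I = m * r^2 = 63.8 * 0.459928 = 29.343 kg*m^2

29.343 kg*m^2


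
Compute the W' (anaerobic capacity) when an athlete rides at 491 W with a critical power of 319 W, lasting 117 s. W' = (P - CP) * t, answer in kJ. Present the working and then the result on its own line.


Above-CP power = 172 W
Duration = 117 s
W' = 172 * 117 = 20124 J
Convert: 20124 / 1000 = 20.124 kJ

20.124 kJ


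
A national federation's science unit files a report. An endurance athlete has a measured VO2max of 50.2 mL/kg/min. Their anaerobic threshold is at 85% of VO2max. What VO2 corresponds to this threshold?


Anaerobic threshold VO2 = VO2max * 85%
= 50.2 * 0.85
= 42.67 mL/kg/min

42.67 mL/kg/min


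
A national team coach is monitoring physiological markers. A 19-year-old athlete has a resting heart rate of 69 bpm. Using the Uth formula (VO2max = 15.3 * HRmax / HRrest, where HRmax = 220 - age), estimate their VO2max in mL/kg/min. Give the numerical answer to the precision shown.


HRmax = 220 - 19 = 201 bpm
Ratio = HRmax / HRrest = 201 / 69 = 2.913
VO2max = 15.3 * 2.913 = 44.57 mL/kg/min

44.57 mL/kg/min


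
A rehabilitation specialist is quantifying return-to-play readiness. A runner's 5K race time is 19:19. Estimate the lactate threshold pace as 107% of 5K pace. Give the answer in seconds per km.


Total race time = 19*60 + 19 = 1159 seconds
5K pace = 1159 / 5 = 231.8 sec/km
LT pace = 231.8 * 1.07 = 248.03 sec/km

248.03 s/km


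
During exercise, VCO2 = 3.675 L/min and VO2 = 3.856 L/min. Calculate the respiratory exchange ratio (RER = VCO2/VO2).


RER = VCO2 / VO2
= 3.675 / 3.856
= 0.9531

0.9531


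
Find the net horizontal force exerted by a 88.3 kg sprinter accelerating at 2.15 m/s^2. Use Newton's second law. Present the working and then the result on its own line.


Newton's second law: F = m * a
F = 88.3 * 2.15 = 189.85 N

189.85 N


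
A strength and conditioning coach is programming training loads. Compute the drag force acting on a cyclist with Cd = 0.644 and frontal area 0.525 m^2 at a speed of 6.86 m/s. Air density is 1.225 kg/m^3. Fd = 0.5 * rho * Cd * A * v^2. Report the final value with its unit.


Step 1: v^2 = 47.0596
Step 2: Fd = 0.5 * 1.225 * 0.644 * 0.525 * 47.0596
= 9.745 N

9.745 N


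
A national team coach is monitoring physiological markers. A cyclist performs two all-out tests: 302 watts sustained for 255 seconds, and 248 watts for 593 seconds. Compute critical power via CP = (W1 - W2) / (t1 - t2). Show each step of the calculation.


W1 = P1 * t1 = 302 * 255 = 77010 J
W2 = P2 * t2 = 248 * 593 = 147064 J
CP = (77010 - 147064) / (255 - 593)
= 207.26 W

207.26 W


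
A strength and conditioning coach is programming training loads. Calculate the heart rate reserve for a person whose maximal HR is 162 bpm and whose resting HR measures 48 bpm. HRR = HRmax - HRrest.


HRmax = 162 bpm
HRrest = 48 bpm
HRR = 162 - 48 = 114 bpm

114 bpm


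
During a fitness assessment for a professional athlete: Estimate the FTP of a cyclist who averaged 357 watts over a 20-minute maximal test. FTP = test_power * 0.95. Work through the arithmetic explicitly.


FTP = 357 * 0.95 = 339.15 W

339.15 W


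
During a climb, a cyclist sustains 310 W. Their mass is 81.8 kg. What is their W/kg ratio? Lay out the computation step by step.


Power-to-weight = 310 W / 81.8 kg
= 3.79 W/kg

3.79 W/kg


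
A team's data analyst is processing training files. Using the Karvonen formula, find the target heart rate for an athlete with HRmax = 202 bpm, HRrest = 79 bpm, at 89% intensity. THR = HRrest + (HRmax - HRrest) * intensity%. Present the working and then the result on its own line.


HRR = 202 - 79 = 123
THR = 79 + 123 * 0.89
= 79 + 109.47
= 188.47 bpm

188.47 bpm


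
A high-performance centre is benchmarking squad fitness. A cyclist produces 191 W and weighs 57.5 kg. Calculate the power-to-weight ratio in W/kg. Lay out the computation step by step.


P/W = power / mass
= 191 / 57.5
= 3.322 W/kg

3.322 W/kg


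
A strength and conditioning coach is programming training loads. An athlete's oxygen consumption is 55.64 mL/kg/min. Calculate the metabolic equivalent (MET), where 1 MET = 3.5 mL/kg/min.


MET = VO2 / 3.5
= 55.64 / 3.5
= 15.9 METs

15.9 METs


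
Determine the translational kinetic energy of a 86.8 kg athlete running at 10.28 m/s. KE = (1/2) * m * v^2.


KE = 0.5 * m * v^2
= 0.5 * 86.8 * 10.28^2
= 0.5 * 86.8 * 105.6784
= 4586.44 J

4586.44 J


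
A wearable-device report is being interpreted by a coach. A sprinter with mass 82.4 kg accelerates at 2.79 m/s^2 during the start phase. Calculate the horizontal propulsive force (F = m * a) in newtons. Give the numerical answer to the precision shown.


F = m * a
= 82.4 * 2.79
= 229.9 N

229.9 N


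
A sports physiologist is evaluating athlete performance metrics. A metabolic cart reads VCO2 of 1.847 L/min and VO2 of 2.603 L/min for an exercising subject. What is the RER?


RER = VCO2 / VO2 = 1.847 / 2.603 = 0.7096

0.7096


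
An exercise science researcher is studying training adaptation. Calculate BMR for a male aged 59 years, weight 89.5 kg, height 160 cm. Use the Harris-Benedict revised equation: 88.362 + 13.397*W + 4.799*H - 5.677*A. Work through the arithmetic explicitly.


Substituting values:
W term = 13.397 * 89.5 = 1199.0315
H term = 4.799 * 160 = 767.84
A term = 5.677 * 59 = 334.943
BMR = 1720.29 kcal/day

1720.29 kcal/day


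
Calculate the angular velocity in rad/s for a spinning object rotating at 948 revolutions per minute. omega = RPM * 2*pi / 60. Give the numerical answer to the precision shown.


omega = RPM * 2*pi / 60
= 948 * 6.28318531 / 60
= 99.274 rad/s

99.274 rad/s


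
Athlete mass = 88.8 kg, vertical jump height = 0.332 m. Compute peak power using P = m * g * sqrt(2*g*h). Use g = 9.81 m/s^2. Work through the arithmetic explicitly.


sqrt(2 * 9.81 * 0.332) = sqrt(6.51384) = 2.552223 m/s
P = 88.8 * 9.81 * 2.552223
= 2223.31 W

2223.31 W


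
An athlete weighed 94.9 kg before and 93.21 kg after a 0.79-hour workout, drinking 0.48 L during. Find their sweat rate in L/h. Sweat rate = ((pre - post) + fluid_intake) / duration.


Body mass change = 1.69 kg
Total sweat loss = 1.69 + 0.48 = 2.17 L
Rate = 2.17 / 0.79 = 2.747 L/h

2.747 L/h


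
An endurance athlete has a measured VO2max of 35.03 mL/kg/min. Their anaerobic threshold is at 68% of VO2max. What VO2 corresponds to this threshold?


Anaerobic threshold VO2 = VO2max * 68%
= 35.03 * 0.68
= 23.82 mL/kg/min

23.82 mL/kg/min


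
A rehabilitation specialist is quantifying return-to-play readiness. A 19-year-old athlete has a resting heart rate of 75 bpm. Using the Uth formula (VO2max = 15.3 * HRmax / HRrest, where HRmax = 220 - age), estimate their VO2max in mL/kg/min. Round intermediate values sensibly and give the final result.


HRmax = 220 - 19 = 201 bpm
Ratio = HRmax / HRrest = 201 / 75 = 2.68
VO2max = 15.3 * 2.68 = 41.0 mL/kg/min

41.0 mL/kg/min


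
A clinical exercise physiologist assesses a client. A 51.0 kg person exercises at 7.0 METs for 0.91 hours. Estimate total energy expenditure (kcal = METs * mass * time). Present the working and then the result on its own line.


Energy = METs * mass(kg) * time(h)
= 7.0 * 51.0 * 0.91
= 324.87 kcal

324.87 kcal


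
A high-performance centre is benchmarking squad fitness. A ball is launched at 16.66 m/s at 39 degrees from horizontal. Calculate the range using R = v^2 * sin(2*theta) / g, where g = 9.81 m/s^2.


sin(2 * 39) = sin(78) = 0.978148
v^2 = 16.66^2 = 277.5556
R = 277.5556 * 0.978148 / 9.81
= 27.675 m

27.675 m


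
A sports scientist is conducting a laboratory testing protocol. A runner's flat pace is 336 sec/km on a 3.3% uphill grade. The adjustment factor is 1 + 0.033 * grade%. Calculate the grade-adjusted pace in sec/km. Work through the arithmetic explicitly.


Factor = 1 + 0.033 * 3.3 = 1.1089
Adjusted pace = 336 * 1.1089
= 372.59 sec/km

372.59 s/km


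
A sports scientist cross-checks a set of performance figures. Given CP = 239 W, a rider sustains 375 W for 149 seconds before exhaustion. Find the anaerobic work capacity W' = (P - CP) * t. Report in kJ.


Excess power = 375 - 239 = 136 W
Work above CP = 136 * 149 = 20264 J
W' = 20.264 kJ

20.264 kJ


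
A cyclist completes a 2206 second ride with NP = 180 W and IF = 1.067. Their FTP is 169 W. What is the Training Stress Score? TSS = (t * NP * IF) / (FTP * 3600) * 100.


t * NP * IF = 2206 * 180 * 1.067 = 423684.36
FTP * 3600 = 608400
TSS = (423684.36 / 608400) * 100 = 69.64

69.64 TSS


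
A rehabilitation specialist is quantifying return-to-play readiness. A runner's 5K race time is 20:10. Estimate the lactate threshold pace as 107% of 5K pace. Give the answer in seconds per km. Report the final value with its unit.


Total race time = 20*60 + 10 = 1210 seconds
5K pace = 1210 / 5 = 242.0 sec/km
LT pace = 242.0 * 1.07 = 258.94 sec/km

258.94 s/km


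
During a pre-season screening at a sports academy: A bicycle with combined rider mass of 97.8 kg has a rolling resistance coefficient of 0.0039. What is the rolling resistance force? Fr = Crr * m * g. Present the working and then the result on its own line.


Fr = 0.0039 * 97.8 * 9.81
= 0.38142 * 9.81
= 3.742 N

3.742 N


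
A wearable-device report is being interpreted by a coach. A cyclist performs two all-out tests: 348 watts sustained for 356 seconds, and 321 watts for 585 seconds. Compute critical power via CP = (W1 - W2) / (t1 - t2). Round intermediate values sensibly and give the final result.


W1 = P1 * t1 = 348 * 356 = 123888 J
W2 = P2 * t2 = 321 * 585 = 187785 J
CP = (123888 - 187785) / (356 - 585)
= 279.03 W

279.03 W


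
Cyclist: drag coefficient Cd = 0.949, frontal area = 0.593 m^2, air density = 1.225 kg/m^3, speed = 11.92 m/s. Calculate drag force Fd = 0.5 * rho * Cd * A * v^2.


v^2 = 11.92^2 = 142.0864
Fd = 0.5 * 1.225 * 0.949 * 0.593 * 142.0864
= 48.976 N

48.976 N


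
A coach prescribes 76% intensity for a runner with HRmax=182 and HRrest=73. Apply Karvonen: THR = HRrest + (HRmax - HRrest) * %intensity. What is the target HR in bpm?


Heart rate reserve = 182 - 73 = 109
Intensity fraction = 76 / 100 = 0.76
THR = 73 + 109 * 0.76 = 155.84 bpm

155.84 bpm


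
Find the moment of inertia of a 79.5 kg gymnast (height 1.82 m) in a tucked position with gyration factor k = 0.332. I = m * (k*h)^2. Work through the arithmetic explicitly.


Radius of gyration = 0.332 * 1.82 = 0.60424 m
I = 79.5 * 0.60424^2
= 79.5 * 0.365106
= 29.026 kg*m^2

29.026 kg*m^2


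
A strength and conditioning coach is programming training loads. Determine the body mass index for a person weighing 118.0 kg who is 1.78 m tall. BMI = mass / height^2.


BMI = mass / height^2
= 118.0 / 1.78^2
= 118.0 / 3.1684
= 37.24 kg/m^2

37.24 kg/m^2


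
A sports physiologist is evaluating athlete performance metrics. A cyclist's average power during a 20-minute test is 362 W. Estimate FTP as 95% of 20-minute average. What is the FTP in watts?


FTP = 20-min power * 0.95
= 362 * 0.95
= 343.9 W

343.9 W


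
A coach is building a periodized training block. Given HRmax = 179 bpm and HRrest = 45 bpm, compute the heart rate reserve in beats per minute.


Heart rate reserve = maximum HR minus resting HR
HRR = 179 - 45 = 134 bpm

134 bpm


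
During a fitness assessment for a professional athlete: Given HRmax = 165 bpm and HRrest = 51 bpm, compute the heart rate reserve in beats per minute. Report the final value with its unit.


Heart rate reserve = maximum HR minus resting HR
HRR = 165 - 51 = 114 bpm

114 bpm


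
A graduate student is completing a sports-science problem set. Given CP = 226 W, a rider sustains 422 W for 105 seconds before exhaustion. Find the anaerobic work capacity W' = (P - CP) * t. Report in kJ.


Excess power = 422 - 226 = 196 W
Work above CP = 196 * 105 = 20580 J
W' = 20.58 kJ

20.58 kJ


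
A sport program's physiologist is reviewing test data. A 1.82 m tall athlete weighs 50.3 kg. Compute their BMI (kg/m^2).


height^2 = 3.3124 m^2
BMI = 50.3 / 3.3124 = 15.19 kg/m^2

15.19 kg/m^2


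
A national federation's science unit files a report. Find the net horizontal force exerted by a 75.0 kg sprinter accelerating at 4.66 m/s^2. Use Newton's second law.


Newton's second law: F = m * a
F = 75.0 * 4.66 = 349.5 N

349.5 N


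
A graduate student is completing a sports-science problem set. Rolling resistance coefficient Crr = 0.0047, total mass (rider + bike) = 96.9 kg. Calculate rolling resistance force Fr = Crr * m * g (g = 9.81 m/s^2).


Fr = Crr * m * g
= 0.0047 * 96.9 * 9.81
= 4.468 N

4.468 N


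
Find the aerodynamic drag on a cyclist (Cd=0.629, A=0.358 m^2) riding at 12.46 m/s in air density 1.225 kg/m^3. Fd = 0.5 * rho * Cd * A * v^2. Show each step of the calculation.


Fd = 0.5 * 1.225 * 0.629 * 0.358 * 12.46^2
= 0.5 * 1.225 * 0.629 * 0.358 * 155.2516
= 21.413 N

21.413 N


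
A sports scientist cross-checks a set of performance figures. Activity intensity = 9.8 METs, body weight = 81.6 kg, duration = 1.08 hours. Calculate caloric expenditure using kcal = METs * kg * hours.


kcal = 9.8 * 81.6 * 1.08
= 799.68 * 1.08
= 863.65 kcal

863.65 kcal


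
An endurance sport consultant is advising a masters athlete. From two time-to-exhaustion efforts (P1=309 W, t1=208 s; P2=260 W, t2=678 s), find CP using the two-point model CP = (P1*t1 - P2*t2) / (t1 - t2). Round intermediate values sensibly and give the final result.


Work in trial 1 = 64272 J
Work in trial 2 = 176280 J
Delta work = -112008 J
Delta time = -470 s
CP = -112008 / -470 = 238.31 W

238.31 W


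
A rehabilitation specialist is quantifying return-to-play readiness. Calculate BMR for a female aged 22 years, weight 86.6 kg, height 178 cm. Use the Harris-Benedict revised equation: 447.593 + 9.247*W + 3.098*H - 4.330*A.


Substituting values:
W term = 9.247 * 86.6 = 800.7902
H term = 3.098 * 178 = 551.444
A term = 4.330 * 22 = 95.26
BMR = 1704.57 kcal/day

1704.57 kcal/day


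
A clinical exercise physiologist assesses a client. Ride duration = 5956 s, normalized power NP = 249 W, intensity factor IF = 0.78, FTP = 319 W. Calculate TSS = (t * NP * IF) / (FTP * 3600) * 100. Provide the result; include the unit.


Numerator = 5956 * 249 * 0.78 = 1156774.32
Denominator = 319 * 3600 = 1148400
TSS = 1156774.32 / 1148400 * 100
= 100.73

100.73 TSS


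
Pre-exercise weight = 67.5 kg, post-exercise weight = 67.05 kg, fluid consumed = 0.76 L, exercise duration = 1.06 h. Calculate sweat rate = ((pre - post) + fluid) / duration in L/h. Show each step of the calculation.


Weight loss = 67.5 - 67.05 = 0.45 kg (approx L)
Total sweat = 0.45 + 0.76 = 1.21 L
Sweat rate = 1.21 / 1.06 = 1.142 L/h

1.142 L/h


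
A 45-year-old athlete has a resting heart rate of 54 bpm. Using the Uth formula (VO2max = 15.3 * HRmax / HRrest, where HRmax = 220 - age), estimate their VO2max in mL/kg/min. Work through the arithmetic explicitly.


HRmax = 220 - 45 = 175 bpm
Ratio = HRmax / HRrest = 175 / 54 = 3.2407
VO2max = 15.3 * 3.2407 = 49.58 mL/kg/min

49.58 mL/kg/min


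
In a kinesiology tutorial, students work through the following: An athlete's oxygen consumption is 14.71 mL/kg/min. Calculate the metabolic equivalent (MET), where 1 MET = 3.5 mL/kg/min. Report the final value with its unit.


MET = VO2 / 3.5
= 14.71 / 3.5
= 4.2 METs

4.2 METs


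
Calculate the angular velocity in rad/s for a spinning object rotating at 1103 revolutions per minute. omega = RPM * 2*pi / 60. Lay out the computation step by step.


omega = RPM * 2*pi / 60
= 1103 * 6.28318531 / 60
= 115.506 rad/s

115.506 rad/s


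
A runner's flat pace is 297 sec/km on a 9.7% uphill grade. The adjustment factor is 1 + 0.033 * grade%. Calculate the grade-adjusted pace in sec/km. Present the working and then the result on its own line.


Factor = 1 + 0.033 * 9.7 = 1.3201
Adjusted pace = 297 * 1.3201
= 392.07 sec/km

392.07 s/km


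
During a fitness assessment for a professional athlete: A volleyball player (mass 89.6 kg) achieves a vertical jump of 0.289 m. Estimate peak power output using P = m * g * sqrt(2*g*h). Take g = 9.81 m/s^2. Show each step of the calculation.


2 * g * h = 2 * 9.81 * 0.289 = 5.67018
sqrt(5.67018) = 2.381214 m/s
P = 89.6 * 9.81 * 2.381214 = 2093.03 W

2093.03 W


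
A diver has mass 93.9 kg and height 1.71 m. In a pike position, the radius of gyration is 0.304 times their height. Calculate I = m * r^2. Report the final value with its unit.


r = 0.304 * 1.71 = 0.51984 m
I = m * r^2 = 93.9 * 0.270234 = 25.375 kg*m^2

25.375 kg*m^2


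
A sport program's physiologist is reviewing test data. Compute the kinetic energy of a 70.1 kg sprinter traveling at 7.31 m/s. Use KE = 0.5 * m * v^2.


Velocity squared = 53.4361
KE = 0.5 * 70.1 * 53.4361 = 1872.94 J

1872.94 J


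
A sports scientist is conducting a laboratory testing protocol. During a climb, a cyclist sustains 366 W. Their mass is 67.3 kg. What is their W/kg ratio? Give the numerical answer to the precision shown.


Power-to-weight = 366 W / 67.3 kg
= 5.438 W/kg

5.438 W/kg


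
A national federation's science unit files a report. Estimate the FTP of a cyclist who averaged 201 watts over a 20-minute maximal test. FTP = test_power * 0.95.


FTP = 201 * 0.95 = 190.95 W

190.95 W


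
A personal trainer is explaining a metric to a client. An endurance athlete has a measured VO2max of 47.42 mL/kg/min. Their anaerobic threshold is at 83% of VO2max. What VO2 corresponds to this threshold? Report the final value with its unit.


Anaerobic threshold VO2 = VO2max * 83%
= 47.42 * 0.83
= 39.36 mL/kg/min

39.36 mL/kg/min


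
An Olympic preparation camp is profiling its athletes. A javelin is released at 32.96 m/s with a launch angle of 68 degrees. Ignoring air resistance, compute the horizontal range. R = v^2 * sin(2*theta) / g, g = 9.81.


Launch speed squared = 1086.3616
sin(2 * 68 deg) = 0.694658
Range = 1086.3616 * 0.694658 / 9.81
= 76.927 m

76.927 m
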